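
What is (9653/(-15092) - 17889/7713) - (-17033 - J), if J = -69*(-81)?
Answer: 17911294805/791868 ≈ 22619.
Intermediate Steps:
J = 5589
(9653/(-15092) - 17889/7713) - (-17033 - J) = (9653/(-15092) - 17889/7713) - (-17033 - 1*5589) = (9653*(-1/15092) - 17889*1/7713) - (-17033 - 5589) = (-197/308 - 5963/2571) - 1*(-22622) = -2343091/791868 + 22622 = 17911294805/791868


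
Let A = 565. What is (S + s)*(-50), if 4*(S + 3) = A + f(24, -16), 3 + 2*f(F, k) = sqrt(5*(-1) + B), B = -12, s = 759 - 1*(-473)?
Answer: -273975/4 - 25*I*sqrt(17)/4 ≈ -68494.0 - 25.769*I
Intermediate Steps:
s = 1232 (s = 759 + 473 = 1232)
f(F, k) = -3/2 + I*sqrt(17)/2 (f(F, k) = -3/2 + sqrt(5*(-1) - 12)/2 = -3/2 + sqrt(-5 - 12)/2 = -3/2 + sqrt(-17)/2 = -3/2 + (I*sqrt(17))/2 = -3/2 + I*sqrt(17)/2)
S = 1103/8 + I*sqrt(17)/8 (S = -3 + (565 + (-3/2 + I*sqrt(17)/2))/4 = -3 + (1127/2 + I*sqrt(17)/2)/4 = -3 + (1127/8 + I*sqrt(17)/8) = 1103/8 + I*sqrt(17)/8 ≈ 137.88 + 0.51539*I)
(S + s)*(-50) = ((1103/8 + I*sqrt(17)/8) + 1232)*(-50) = (10959/8 + I*sqrt(17)/8)*(-50) = -273975/4 - 25*I*sqrt(17)/4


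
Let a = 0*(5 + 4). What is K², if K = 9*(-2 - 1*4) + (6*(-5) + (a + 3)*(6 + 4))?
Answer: 2916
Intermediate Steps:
a = 0 (a = 0*9 = 0)
K = -54 (K = 9*(-2 - 1*4) + (6*(-5) + (0 + 3)*(6 + 4)) = 9*(-2 - 4) + (-30 + 3*10) = 9*(-6) + (-30 + 30) = -54 + 0 = -54)
K² = (-54)² = 2916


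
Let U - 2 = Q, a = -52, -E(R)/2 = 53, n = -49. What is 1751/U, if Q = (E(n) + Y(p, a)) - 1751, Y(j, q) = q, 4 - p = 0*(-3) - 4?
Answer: -1751/1907 ≈ -0.91820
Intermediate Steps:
E(R) = -106 (E(R) = -2*53 = -106)
p = 8 (p = 4 - (0*(-3) - 4) = 4 - (0 - 4) = 4 - 1*(-4) = 4 + 4 = 8)
Q = -1909 (Q = (-106 - 52) - 1751 = -158 - 1751 = -1909)
U = -1907 (U = 2 - 1909 = -1907)
1751/U = 1751/(-1907) = 1751*(-1/1907) = -1751/1907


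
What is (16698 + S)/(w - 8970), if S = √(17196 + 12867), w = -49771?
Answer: -16698/58741 - √30063/58741 ≈ -0.28722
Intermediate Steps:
S = √30063 ≈ 173.39
(16698 + S)/(w - 8970) = (16698 + √30063)/(-49771 - 8970) = (16698 + √30063)/(-58741) = (16698 + √30063)*(-1/58741) = -16698/58741 - √30063/58741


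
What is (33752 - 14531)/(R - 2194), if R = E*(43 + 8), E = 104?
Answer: 19221/3110 ≈ 6.1804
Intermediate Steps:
R = 5304 (R = 104*(43 + 8) = 104*51 = 5304)
(33752 - 14531)/(R - 2194) = (33752 - 14531)/(5304 - 2194) = 19221/3110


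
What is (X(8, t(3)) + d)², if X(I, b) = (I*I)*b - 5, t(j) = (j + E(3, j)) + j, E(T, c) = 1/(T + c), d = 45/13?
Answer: 235070224/1521 ≈ 1.5455e+5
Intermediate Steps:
d = 45/13 (d = 45*(1/13) = 45/13 ≈ 3.4615)
t(j) = 1/(3 + j) + 2*j (t(j) = (j + 1/(3 + j)) + j = 1/(3 + j) + 2*j)
X(I, b) = -5 + b*I² (X(I, b) = I²*b - 5 = b*I² - 5 = -5 + b*I²)
(X(8, t(3)) + d)² = ((-5 + ((1 + 2*3*(3 + 3))/(3 + 3))*8²) + 45/13)² = ((-5 + ((1 + 2*3*6)/6)*64) + 45/13)² = ((-5 + ((1 + 36)/6)*64) + 45/13)² = ((-5 + ((⅙)*37)*64) + 45/13)² = ((-5 + (37/6)*64) + 45/13)² = ((-5 + 1184/3) + 45/13)² = (1169/3 + 45/13)² = (15332/39)² = 235070224/1521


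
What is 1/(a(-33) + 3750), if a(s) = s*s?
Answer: 1/4839 ≈ 0.00020665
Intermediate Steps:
a(s) = s²
1/(a(-33) + 3750) = 1/((-33)² + 3750) = 1/(1089 + 3750) = 1/4839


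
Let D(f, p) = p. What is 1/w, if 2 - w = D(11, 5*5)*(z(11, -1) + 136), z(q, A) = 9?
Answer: -1/3623 ≈ -0.00027601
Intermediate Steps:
w = -3623 (w = 2 - 5*5*(9 + 136) = 2 - 25*145 = 2 - 1*3625 = 2 - 3625 = -3623)
1/w = 1/(-3623) = -1/3623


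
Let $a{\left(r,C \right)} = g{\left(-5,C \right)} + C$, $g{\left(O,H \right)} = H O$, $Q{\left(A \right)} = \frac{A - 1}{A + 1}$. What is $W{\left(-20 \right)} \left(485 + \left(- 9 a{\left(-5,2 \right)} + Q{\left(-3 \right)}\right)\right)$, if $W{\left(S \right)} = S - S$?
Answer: $0$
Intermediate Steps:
$Q{\left(A \right)} = \frac{-1 + A}{1 + A}$
$W{\left(S \right)} = 0$
$a{\left(r,C \right)} = - 4 C$ ($a{\left(r,C \right)} = C \left(-5\right) + C = - 5 C + C = - 4 C$)
$W{\left(-20 \right)} \left(485 + \left(- 9 a{\left(-5,2 \right)} + Q{\left(-3 \right)}\right)\right) = 0 \left(485 - \left(- \frac{-1 - 3}{1 - 3} + 9 \left(-4\right) 2\right)\right) = 0 \left(485 + \left(\left(-9\right) \left(-8\right) + \frac{1}{-2} \left(-4\right)\right)\right) = 0 \left(485 + \left(72 - -2\right)\right) = 0 \left(485 + \left(72 + 2\right)\right) = 0 \left(485 + 74\right) = 0 \cdot 559 = 0$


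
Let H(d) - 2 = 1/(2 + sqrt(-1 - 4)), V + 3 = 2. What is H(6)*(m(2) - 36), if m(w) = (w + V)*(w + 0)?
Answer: -680/9 + 34*I*sqrt(5)/9 ≈ -75.556 + 8.4474*I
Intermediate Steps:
V = -1 (V = -3 + 2 = -1)
m(w) = w*(-1 + w) (m(w) = (w - 1)*(w + 0) = (-1 + w)*w = w*(-1 + w))
H(d) = 2 + 1/(2 + I*sqrt(5)) (H(d) = 2 + 1/(2 + sqrt(-1 - 4)) = 2 + 1/(2 + sqrt(-5)) = 2 + 1/(2 + I*sqrt(5)))
H(6)*(m(2) - 36) = (20/9 - I*sqrt(5)/9)*(2*(-1 + 2) - 36) = (20/9 - I*sqrt(5)/9)*(2*1 - 36) = (20/9 - I*sqrt(5)/9)*(2 - 36) = (20/9 - I*sqrt(5)/9)*(-34) = -680/9 + 34*I*sqrt(5)/9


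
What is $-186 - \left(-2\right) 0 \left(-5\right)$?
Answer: $-186$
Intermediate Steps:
$-186 - \left(-2\right) 0 \left(-5\right) = -186 - 0 \left(-5\right) = -186 - 0 = -186 + 0 = -186$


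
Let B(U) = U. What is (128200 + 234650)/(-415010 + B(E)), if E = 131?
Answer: -2950/3373 ≈ -0.87459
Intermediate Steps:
(128200 + 234650)/(-415010 + B(E)) = (128200 + 234650)/(-415010 + 131) = 362850/(-414879) = 362850*(-1/414879) = -2950/3373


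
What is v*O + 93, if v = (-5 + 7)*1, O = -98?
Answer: -103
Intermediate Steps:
v = 2 (v = 2*1 = 2)
v*O + 93 = 2*(-98) + 93 = -196 + 93 = -103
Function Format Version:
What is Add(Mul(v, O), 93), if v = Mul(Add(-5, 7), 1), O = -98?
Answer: -103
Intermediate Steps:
v = 2 (v = Mul(2, 1) = 2)
Add(Mul(v, O), 93) = Add(Mul(2, -98), 93) = Add(-196, 93) = -103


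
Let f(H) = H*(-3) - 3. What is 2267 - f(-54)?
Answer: 2108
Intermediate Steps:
f(H) = -3 - 3*H (f(H) = -3*H - 3 = -3 - 3*H)
2267 - f(-54) = 2267 - (-3 - 3*(-54)) = 2267 - (-3 + 162) = 2267 - 1*159 = 2267 - 159 = 2108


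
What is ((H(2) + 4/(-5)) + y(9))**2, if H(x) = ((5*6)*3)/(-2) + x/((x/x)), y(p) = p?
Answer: 30276/25 ≈ 1211.0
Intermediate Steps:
H(x) = -45 + x (H(x) = (30*3)*(-1/2) + x/1 = 90*(-1/2) + x*1 = -45 + x)
((H(2) + 4/(-5)) + y(9))**2 = (((-45 + 2) + 4/(-5)) + 9)**2 = ((-43 + 4*(-1/5)) + 9)**2 = ((-43 - 4/5) + 9)**2 = (-219/5 + 9)**2 = (-174/5)**2 = 30276/25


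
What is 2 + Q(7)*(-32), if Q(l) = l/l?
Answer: -30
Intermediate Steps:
Q(l) = 1
2 + Q(7)*(-32) = 2 + 1*(-32) = 2 - 32 = -30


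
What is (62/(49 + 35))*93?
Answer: 961/14 ≈ 68.643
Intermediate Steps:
(62/(49 + 35))*93 = (62/84)*93 = ((1/84)*62)*93 = (31/42)*93 = 961/14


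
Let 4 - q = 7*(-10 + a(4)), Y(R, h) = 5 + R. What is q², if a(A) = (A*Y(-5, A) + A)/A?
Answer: 4489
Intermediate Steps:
a(A) = 1 (a(A) = (A*(5 - 5) + A)/A = (A*0 + A)/A = (0 + A)/A = A/A = 1)
q = 67 (q = 4 - 7*(-10 + 1) = 4 - 7*(-9) = 4 - 1*(-63) = 4 + 63 = 67)
q² = 67² = 4489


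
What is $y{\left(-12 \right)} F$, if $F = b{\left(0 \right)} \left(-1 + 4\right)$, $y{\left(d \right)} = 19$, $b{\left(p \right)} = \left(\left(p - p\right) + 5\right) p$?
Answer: $0$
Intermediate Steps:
$b{\left(p \right)} = 5 p$ ($b{\left(p \right)} = \left(0 + 5\right) p = 5 p$)
$F = 0$ ($F = 5 \cdot 0 \left(-1 + 4\right) = 0 \cdot 3 = 0$)
$y{\left(-12 \right)} F = 19 \cdot 0 = 0$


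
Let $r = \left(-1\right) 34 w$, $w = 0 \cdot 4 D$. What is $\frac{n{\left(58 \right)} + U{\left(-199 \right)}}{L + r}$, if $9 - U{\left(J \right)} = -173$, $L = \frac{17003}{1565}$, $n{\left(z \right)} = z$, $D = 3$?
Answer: $\frac{375600}{17003} \approx 22.09$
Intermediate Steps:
$L = \frac{17003}{1565}$ ($L = 17003 \cdot \frac{1}{1565} = \frac{17003}{1565} \approx 10.865$)
$w = 0$ ($w = 0 \cdot 4 \cdot 3 = 0 \cdot 3 = 0$)
$r = 0$ ($r = \left(-1\right) 34 \cdot 0 = \left(-34\right) 0 = 0$)
$U{\left(J \right)} = 182$ ($U{\left(J \right)} = 9 - -173 = 9 + 173 = 182$)
$\frac{n{\left(58 \right)} + U{\left(-199 \right)}}{L + r} = \frac{58 + 182}{\frac{17003}{1565} + 0} = \frac{240}{\frac{17003}{1565}} = 240 \cdot \frac{1565}{17003} = \frac{375600}{17003}$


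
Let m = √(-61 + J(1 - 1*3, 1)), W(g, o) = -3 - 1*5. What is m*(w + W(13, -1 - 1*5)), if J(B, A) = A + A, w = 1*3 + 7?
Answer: 2*I*√59 ≈ 15.362*I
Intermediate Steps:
W(g, o) = -8 (W(g, o) = -3 - 5 = -8)
w = 10 (w = 3 + 7 = 10)
J(B, A) = 2*A
m = I*√59 (m = √(-61 + 2*1) = √(-61 + 2) = √(-59) = I*√59 ≈ 7.6811*I)
m*(w + W(13, -1 - 1*5)) = (I*√59)*(10 - 8) = (I*√59)*2 = 2*I*√59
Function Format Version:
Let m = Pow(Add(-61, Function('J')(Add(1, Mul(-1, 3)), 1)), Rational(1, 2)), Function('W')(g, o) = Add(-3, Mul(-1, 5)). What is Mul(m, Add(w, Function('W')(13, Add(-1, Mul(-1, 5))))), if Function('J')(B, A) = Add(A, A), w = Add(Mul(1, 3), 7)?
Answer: Mul(2, I, Pow(59, Rational(1, 2))) ≈ Mul(15.362, I)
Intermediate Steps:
Function('W')(g, o) = -8 (Function('W')(g, o) = Add(-3, -5) = -8)
w = 10 (w = Add(3, 7) = 10)
Function('J')(B, A) = Mul(2, A)
m = Mul(I, Pow(59, Rational(1, 2))) (m = Pow(Add(-61, Mul(2, 1)), Rational(1, 2)) = Pow(Add(-61, 2), Rational(1, 2)) = Pow(-59, Rational(1, 2)) = Mul(I, Pow(59, Rational(1, 2))) ≈ Mul(7.6811, I))
Mul(m, Add(w, Function('W')(13, Add(-1, Mul(-1, 5))))) = Mul(Mul(I, Pow(59, Rational(1, 2))), Add(10, -8)) = Mul(Mul(I, Pow(59, Rational(1, 2))), 2) = Mul(2, I, Pow(59, Rational(1, 2)))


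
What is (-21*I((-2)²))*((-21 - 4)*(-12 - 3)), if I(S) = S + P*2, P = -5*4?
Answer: 283500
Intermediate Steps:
P = -20
I(S) = -40 + S (I(S) = S - 20*2 = S - 40 = -40 + S)
(-21*I((-2)²))*((-21 - 4)*(-12 - 3)) = (-21*(-40 + (-2)²))*((-21 - 4)*(-12 - 3)) = (-21*(-40 + 4))*(-25*(-15)) = -21*(-36)*375 = 756*375 = 283500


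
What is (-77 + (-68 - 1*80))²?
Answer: 50625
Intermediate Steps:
(-77 + (-68 - 1*80))² = (-77 + (-68 - 80))² = (-77 - 148)² = (-225)² = 50625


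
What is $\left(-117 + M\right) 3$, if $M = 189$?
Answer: $216$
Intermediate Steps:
$\left(-117 + M\right) 3 = \left(-117 + 189\right) 3 = 72 \cdot 3 = 216$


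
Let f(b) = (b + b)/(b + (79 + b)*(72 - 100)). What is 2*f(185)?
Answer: -740/7207 ≈ -0.10268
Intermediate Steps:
f(b) = 2*b/(-2212 - 27*b) (f(b) = (2*b)/(b + (79 + b)*(-28)) = (2*b)/(b + (-2212 - 28*b)) = (2*b)/(-2212 - 27*b) = 2*b/(-2212 - 27*b))
2*f(185) = 2*(-2*185/(2212 + 27*185)) = 2*(-2*185/(2212 + 4995)) = 2*(-2*185/7207) = 2*(-2*185*1/7207) = 2*(-370/7207) = -740/7207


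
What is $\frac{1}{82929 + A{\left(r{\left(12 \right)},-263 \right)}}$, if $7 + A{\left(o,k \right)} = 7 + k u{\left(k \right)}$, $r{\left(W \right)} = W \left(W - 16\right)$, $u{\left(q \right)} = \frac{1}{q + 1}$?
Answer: $\frac{262}{21727661} \approx 1.2058 \cdot 10^{-5}$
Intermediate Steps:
$u{\left(q \right)} = \frac{1}{1 + q}$
$r{\left(W \right)} = W \left(-16 + W\right)$
$A{\left(o,k \right)} = \frac{k}{1 + k}$ ($A{\left(o,k \right)} = -7 + \left(7 + \frac{k}{1 + k}\right) = \frac{k}{1 + k}$)
$\frac{1}{82929 + A{\left(r{\left(12 \right)},-263 \right)}} = \frac{1}{82929 - \frac{263}{1 - 263}} = \frac{1}{82929 - \frac{263}{-262}} = \frac{1}{82929 - - \frac{263}{262}} = \frac{1}{82929 + \frac{263}{262}} = \frac{1}{\frac{21727661}{262}} = \frac{262}{21727661}$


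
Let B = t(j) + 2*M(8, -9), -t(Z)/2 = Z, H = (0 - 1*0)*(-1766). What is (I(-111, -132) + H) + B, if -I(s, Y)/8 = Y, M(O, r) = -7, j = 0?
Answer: 1042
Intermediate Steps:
I(s, Y) = -8*Y
H = 0 (H = (0 + 0)*(-1766) = 0*(-1766) = 0)
t(Z) = -2*Z
B = -14 (B = -2*0 + 2*(-7) = 0 - 14 = -14)
(I(-111, -132) + H) + B = (-8*(-132) + 0) - 14 = (1056 + 0) - 14 = 1056 - 14 = 1042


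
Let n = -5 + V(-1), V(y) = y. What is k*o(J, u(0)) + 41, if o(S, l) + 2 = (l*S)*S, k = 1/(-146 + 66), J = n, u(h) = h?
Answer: 1641/40 ≈ 41.025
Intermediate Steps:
n = -6 (n = -5 - 1 = -6)
J = -6
k = -1/80 (k = 1/(-80) = -1/80 ≈ -0.012500)
o(S, l) = -2 + l*S**2 (o(S, l) = -2 + (l*S)*S = -2 + (S*l)*S = -2 + l*S**2)
k*o(J, u(0)) + 41 = -(-2 + 0*(-6)**2)/80 + 41 = -(-2 + 0*36)/80 + 41 = -(-2 + 0)/80 + 41 = -1/80*(-2) + 41 = 1/40 + 41 = 1641/40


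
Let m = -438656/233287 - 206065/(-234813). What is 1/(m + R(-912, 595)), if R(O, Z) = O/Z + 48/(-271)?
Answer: -8832810884272095/23960341076643557 ≈ -0.36864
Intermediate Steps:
R(O, Z) = -48/271 + O/Z (R(O, Z) = O/Z + 48*(-1/271) = O/Z - 48/271 = -48/271 + O/Z)
m = -54929845673/54778820331 (m = -438656*1/233287 - 206065*(-1/234813) = -438656/233287 + 206065/234813 = -54929845673/54778820331 ≈ -1.0028)
1/(m + R(-912, 595)) = 1/(-54929845673/54778820331 + (-48/271 - 912/595)) = 1/(-54929845673/54778820331 - 275712/161245) = 1/(-23960341076643557/8832810884272095) = -8832810884272095/23960341076643557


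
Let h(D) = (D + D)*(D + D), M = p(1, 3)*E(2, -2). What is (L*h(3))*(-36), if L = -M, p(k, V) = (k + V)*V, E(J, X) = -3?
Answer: -46656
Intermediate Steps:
p(k, V) = V*(V + k) (p(k, V) = (V + k)*V = V*(V + k))
M = -36 (M = (3*(3 + 1))*(-3) = (3*4)*(-3) = 12*(-3) = -36)
L = 36 (L = -1*(-36) = 36)
h(D) = 4*D² (h(D) = (2*D)*(2*D) = 4*D²)
(L*h(3))*(-36) = (36*(4*3²))*(-36) = (36*(4*9))*(-36) = (36*36)*(-36) = 1296*(-36) = -46656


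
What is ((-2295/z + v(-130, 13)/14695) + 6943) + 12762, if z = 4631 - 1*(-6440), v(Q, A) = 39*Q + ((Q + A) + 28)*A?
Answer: 3205671174083/162688345 ≈ 19704.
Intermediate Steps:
v(Q, A) = 39*Q + A*(28 + A + Q) (v(Q, A) = 39*Q + ((A + Q) + 28)*A = 39*Q + (28 + A + Q)*A = 39*Q + A*(28 + A + Q))
z = 11071 (z = 4631 + 6440 = 11071)
((-2295/z + v(-130, 13)/14695) + 6943) + 12762 = ((-2295/11071 + (13² + 28*13 + 39*(-130) + 13*(-130))/14695) + 6943) + 12762 = ((-2295*1/11071 + (169 + 364 - 5070 - 1690)*(1/14695)) + 6943) + 12762 = ((-2295/11071 - 6227*1/14695) + 6943) + 12762 = ((-2295/11071 - 6227/14695) + 6943) + 12762 = (-102664142/162688345 + 6943) + 12762 = 1129442515193/162688345 + 12762 = 3205671174083/162688345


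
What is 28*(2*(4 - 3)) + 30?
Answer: 86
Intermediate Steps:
28*(2*(4 - 3)) + 30 = 28*(2*1) + 30 = 28*2 + 30 = 56 + 30 = 86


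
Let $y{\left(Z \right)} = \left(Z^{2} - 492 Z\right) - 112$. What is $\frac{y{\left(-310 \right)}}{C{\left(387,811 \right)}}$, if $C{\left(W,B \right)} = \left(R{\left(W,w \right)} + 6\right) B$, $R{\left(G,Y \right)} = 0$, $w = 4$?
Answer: $\frac{41418}{811} \approx 51.07$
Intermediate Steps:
$C{\left(W,B \right)} = 6 B$ ($C{\left(W,B \right)} = \left(0 + 6\right) B = 6 B$)
$y{\left(Z \right)} = -112 + Z^{2} - 492 Z$
$\frac{y{\left(-310 \right)}}{C{\left(387,811 \right)}} = \frac{-112 + \left(-310\right)^{2} - -152520}{6 \cdot 811} = \frac{-112 + 96100 + 152520}{4866} = 248508 \cdot \frac{1}{4866} = \frac{41418}{811}$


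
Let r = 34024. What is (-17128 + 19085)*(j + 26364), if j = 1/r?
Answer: 1755446098309/34024 ≈ 5.1594e+7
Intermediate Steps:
j = 1/34024 ≈ 2.9391e-5
(-17128 + 19085)*(j + 26364) = (-17128 + 19085)*(1/34024 + 26364) = 1957*(897008737/34024) = 1755446098309/34024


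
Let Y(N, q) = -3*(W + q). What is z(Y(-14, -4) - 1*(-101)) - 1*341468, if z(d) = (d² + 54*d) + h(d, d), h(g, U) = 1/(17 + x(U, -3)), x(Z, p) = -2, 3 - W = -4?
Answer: -4920539/15 ≈ -3.2804e+5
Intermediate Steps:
W = 7 (W = 3 - 1*(-4) = 3 + 4 = 7)
Y(N, q) = -21 - 3*q (Y(N, q) = -3*(7 + q) = -21 - 3*q)
h(g, U) = 1/15 (h(g, U) = 1/(17 - 2) = 1/15)
z(d) = 1/15 + d² + 54*d (z(d) = (d² + 54*d) + 1/15 = 1/15 + d² + 54*d)
z(Y(-14, -4) - 1*(-101)) - 1*341468 = (1/15 + ((-21 - 3*(-4)) - 1*(-101))² + 54*((-21 - 3*(-4)) - 1*(-101))) - 1*341468 = (1/15 + ((-21 + 12) + 101)² + 54*((-21 + 12) + 101)) - 341468 = (1/15 + (-9 + 101)² + 54*(-9 + 101)) - 341468 = (1/15 + 92² + 54*92) - 341468 = (1/15 + 8464 + 4968) - 341468 = 201481/15 - 341468 = -4920539/15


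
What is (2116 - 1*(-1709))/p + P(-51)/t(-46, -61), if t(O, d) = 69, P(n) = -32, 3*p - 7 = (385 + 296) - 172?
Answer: 258421/11868 ≈ 21.775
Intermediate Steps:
p = 172 (p = 7/3 + ((385 + 296) - 172)/3 = 7/3 + (681 - 172)/3 = 7/3 + (⅓)*509 = 7/3 + 509/3 = 172)
(2116 - 1*(-1709))/p + P(-51)/t(-46, -61) = (2116 - 1*(-1709))/172 - 32/69 = (2116 + 1709)*(1/172) - 32*1/69 = 3825*(1/172) - 32/69 = 3825/172 - 32/69 = 258421/11868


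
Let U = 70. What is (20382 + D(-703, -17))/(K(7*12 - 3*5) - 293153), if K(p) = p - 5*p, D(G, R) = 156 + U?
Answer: -20608/293429 ≈ -0.070232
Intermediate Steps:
D(G, R) = 226 (D(G, R) = 156 + 70 = 226)
K(p) = -4*p
(20382 + D(-703, -17))/(K(7*12 - 3*5) - 293153) = (20382 + 226)/(-4*(7*12 - 3*5) - 293153) = 20608/(-4*(84 - 15) - 293153) = 20608/(-4*69 - 293153) = 20608/(-276 - 293153) = 20608/(-293429) = 20608*(-1/293429) = -20608/293429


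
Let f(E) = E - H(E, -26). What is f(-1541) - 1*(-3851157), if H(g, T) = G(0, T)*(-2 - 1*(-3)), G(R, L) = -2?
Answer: 3849618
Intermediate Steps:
H(g, T) = -2 (H(g, T) = -2*(-2 - 1*(-3)) = -2*(-2 + 3) = -2*1 = -2)
f(E) = 2 + E (f(E) = E - 1*(-2) = E + 2 = 2 + E)
f(-1541) - 1*(-3851157) = (2 - 1541) - 1*(-3851157) = -1539 + 3851157 = 3849618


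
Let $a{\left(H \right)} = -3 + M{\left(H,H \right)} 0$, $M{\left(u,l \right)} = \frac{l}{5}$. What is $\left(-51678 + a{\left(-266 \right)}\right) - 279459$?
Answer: $-331140$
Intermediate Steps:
$M{\left(u,l \right)} = \frac{l}{5}$ ($M{\left(u,l \right)} = l \frac{1}{5} = \frac{l}{5}$)
$a{\left(H \right)} = -3$ ($a{\left(H \right)} = -3 + \frac{H}{5} \cdot 0 = -3 + 0 = -3$)
$\left(-51678 + a{\left(-266 \right)}\right) - 279459 = \left(-51678 - 3\right) - 279459 = -51681 - 279459 = -331140$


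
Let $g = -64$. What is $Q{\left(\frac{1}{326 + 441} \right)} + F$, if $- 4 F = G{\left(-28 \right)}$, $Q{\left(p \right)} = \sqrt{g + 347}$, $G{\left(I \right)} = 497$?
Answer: $- \frac{497}{4} + \sqrt{283} \approx -107.43$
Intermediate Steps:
$Q{\left(p \right)} = \sqrt{283}$ ($Q{\left(p \right)} = \sqrt{-64 + 347} = \sqrt{283}$)
$F = - \frac{497}{4}$ ($F = \left(- \frac{1}{4}\right) 497 = - \frac{497}{4} \approx -124.25$)
$Q{\left(\frac{1}{326 + 441} \right)} + F = \sqrt{283} - \frac{497}{4} = - \frac{497}{4} + \sqrt{283}$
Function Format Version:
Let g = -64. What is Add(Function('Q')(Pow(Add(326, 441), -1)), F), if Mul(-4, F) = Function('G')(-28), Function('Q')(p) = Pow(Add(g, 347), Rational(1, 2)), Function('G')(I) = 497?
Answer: Add(Rational(-497, 4), Pow(283, Rational(1, 2))) ≈ -107.43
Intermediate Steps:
Function('Q')(p) = Pow(283, Rational(1, 2)) (Function('Q')(p) = Pow(Add(-64, 347), Rational(1, 2)) = Pow(283, Rational(1, 2)))
F = Rational(-497, 4) (F = Mul(Rational(-1, 4), 497) = Rational(-497, 4) ≈ -124.25)
Add(Function('Q')(Pow(Add(326, 441), -1)), F) = Add(Pow(283, Rational(1, 2)), Rational(-497, 4)) = Add(Rational(-497, 4), Pow(283, Rational(1, 2)))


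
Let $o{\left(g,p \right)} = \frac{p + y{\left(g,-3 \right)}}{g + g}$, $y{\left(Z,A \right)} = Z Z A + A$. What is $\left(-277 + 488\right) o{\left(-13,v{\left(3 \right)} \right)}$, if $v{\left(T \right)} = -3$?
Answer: $\frac{108243}{26} \approx 4163.2$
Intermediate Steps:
$y{\left(Z,A \right)} = A + A Z^{2}$ ($y{\left(Z,A \right)} = Z^{2} A + A = A Z^{2} + A = A + A Z^{2}$)
$o{\left(g,p \right)} = \frac{-3 + p - 3 g^{2}}{2 g}$ ($o{\left(g,p \right)} = \frac{p - 3 \left(1 + g^{2}\right)}{g + g} = \frac{p - \left(3 + 3 g^{2}\right)}{2 g} = \left(-3 + p - 3 g^{2}\right) \frac{1}{2 g} = \frac{-3 + p - 3 g^{2}}{2 g}$)
$\left(-277 + 488\right) o{\left(-13,v{\left(3 \right)} \right)} = \left(-277 + 488\right) \frac{-3 - 3 - 3 \left(-13\right)^{2}}{2 \left(-13\right)} = 211 \cdot \frac{1}{2} \left(- \frac{1}{13}\right) \left(-3 - 3 - 507\right) = 211 \cdot \frac{1}{2} \left(- \frac{1}{13}\right) \left(-513\right) = 211 \cdot \frac{513}{26} = \frac{108243}{26}$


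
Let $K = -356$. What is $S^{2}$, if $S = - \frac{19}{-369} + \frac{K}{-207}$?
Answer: $\frac{25110121}{8003241} \approx 3.1375$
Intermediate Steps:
$S = \frac{5011}{2829}$ ($S = - \frac{19}{-369} - \frac{356}{-207} = \left(-19\right) \left(- \frac{1}{369}\right) - - \frac{356}{207} = \frac{19}{369} + \frac{356}{207} = \frac{5011}{2829} \approx 1.7713$)
$S^{2} = \left(\frac{5011}{2829}\right)^{2} = \frac{25110121}{8003241}$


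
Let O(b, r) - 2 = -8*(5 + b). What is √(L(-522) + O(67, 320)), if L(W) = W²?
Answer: √271910 ≈ 521.45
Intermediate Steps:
O(b, r) = -38 - 8*b (O(b, r) = 2 - 8*(5 + b) = 2 + (-40 - 8*b) = -38 - 8*b)
√(L(-522) + O(67, 320)) = √((-522)² + (-38 - 8*67)) = √(272484 + (-38 - 536)) = √(272484 - 574) = √271910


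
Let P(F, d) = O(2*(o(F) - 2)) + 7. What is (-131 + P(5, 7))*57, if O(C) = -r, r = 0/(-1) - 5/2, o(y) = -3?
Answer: -13851/2 ≈ -6925.5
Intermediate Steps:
r = -5/2 (r = 0*(-1) - 5*1/2 = 0 - 5/2 = -5/2 ≈ -2.5000)
O(C) = 5/2 (O(C) = -1*(-5/2) = 5/2)
P(F, d) = 19/2 (P(F, d) = 5/2 + 7 = 19/2)
(-131 + P(5, 7))*57 = (-131 + 19/2)*57 = -243/2*57 = -13851/2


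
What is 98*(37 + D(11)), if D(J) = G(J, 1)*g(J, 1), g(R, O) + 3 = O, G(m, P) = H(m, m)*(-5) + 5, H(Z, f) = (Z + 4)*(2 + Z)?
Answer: 193746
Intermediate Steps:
H(Z, f) = (2 + Z)*(4 + Z) (H(Z, f) = (4 + Z)*(2 + Z) = (2 + Z)*(4 + Z))
G(m, P) = -35 - 30*m - 5*m**2 (G(m, P) = (8 + m**2 + 6*m)*(-5) + 5 = (-40 - 30*m - 5*m**2) + 5 = -35 - 30*m - 5*m**2)
g(R, O) = -3 + O
D(J) = 70 + 10*J**2 + 60*J (D(J) = (-35 - 30*J - 5*J**2)*(-3 + 1) = (-35 - 30*J - 5*J**2)*(-2) = 70 + 10*J**2 + 60*J)
98*(37 + D(11)) = 98*(37 + (70 + 10*11**2 + 60*11)) = 98*(37 + (70 + 10*121 + 660)) = 98*(37 + (70 + 1210 + 660)) = 98*(37 + 1940) = 98*1977 = 193746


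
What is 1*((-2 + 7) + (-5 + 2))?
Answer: 2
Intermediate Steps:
1*((-2 + 7) + (-5 + 2)) = 1*(5 - 3) = 1*2 = 2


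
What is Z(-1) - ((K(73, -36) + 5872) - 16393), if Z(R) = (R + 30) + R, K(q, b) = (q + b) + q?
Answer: 10439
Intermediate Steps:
K(q, b) = b + 2*q (K(q, b) = (b + q) + q = b + 2*q)
Z(R) = 30 + 2*R (Z(R) = (30 + R) + R = 30 + 2*R)
Z(-1) - ((K(73, -36) + 5872) - 16393) = (30 + 2*(-1)) - (((-36 + 2*73) + 5872) - 16393) = (30 - 2) - (((-36 + 146) + 5872) - 16393) = 28 - ((110 + 5872) - 16393) = 28 - (5982 - 16393) = 28 - 1*(-10411) = 28 + 10411 = 10439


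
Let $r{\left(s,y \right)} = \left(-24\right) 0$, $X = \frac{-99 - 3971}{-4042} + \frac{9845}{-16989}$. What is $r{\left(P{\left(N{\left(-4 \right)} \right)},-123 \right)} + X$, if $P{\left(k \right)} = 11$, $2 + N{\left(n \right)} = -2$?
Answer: $\frac{14675870}{34334769} \approx 0.42743$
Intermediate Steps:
$N{\left(n \right)} = -4$ ($N{\left(n \right)} = -2 - 2 = -4$)
$X = \frac{14675870}{34334769}$ ($X = \left(-99 - 3971\right) \left(- \frac{1}{4042}\right) + 9845 \left(- \frac{1}{16989}\right) = \left(-4070\right) \left(- \frac{1}{4042}\right) - \frac{9845}{16989} = \frac{2035}{2021} - \frac{9845}{16989} = \frac{14675870}{34334769} \approx 0.42743$)
$r{\left(s,y \right)} = 0$
$r{\left(P{\left(N{\left(-4 \right)} \right)},-123 \right)} + X = 0 + \frac{14675870}{34334769} = \frac{14675870}{34334769}$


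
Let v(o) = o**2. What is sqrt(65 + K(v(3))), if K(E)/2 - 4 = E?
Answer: sqrt(91) ≈ 9.5394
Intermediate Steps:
K(E) = 8 + 2*E
sqrt(65 + K(v(3))) = sqrt(65 + (8 + 2*3**2)) = sqrt(65 + (8 + 2*9)) = sqrt(65 + (8 + 18)) = sqrt(65 + 26) = sqrt(91)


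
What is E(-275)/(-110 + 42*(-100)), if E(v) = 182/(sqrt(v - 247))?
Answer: 91*I*sqrt(58)/374970 ≈ 0.0018482*I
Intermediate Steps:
E(v) = 182/sqrt(-247 + v) (E(v) = 182/(sqrt(-247 + v)) = 182/sqrt(-247 + v))
E(-275)/(-110 + 42*(-100)) = (182/sqrt(-247 - 275))/(-110 + 42*(-100)) = (182/sqrt(-522))/(-110 - 4200) = (182*(-I*sqrt(58)/174))/(-4310) = -91*I*sqrt(58)/87*(-1/4310) = 91*I*sqrt(58)/374970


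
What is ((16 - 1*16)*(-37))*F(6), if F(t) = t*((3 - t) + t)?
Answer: 0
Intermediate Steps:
F(t) = 3*t (F(t) = t*3 = 3*t)
((16 - 1*16)*(-37))*F(6) = ((16 - 1*16)*(-37))*(3*6) = ((16 - 16)*(-37))*18 = (0*(-37))*18 = 0*18 = 0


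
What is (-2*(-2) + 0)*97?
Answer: 388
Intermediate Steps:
(-2*(-2) + 0)*97 = (4 + 0)*97 = 4*97 = 388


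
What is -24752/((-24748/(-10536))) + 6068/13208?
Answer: -215270342257/20429474 ≈ -10537.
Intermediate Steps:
-24752/((-24748/(-10536))) + 6068/13208 = -24752/((-24748*(-1/10536))) + 6068*(1/13208) = -24752/6187/2634 + 1517/3302 = -24752*2634/6187 + 1517/3302 = -65196768/6187 + 1517/3302 = -215270342257/20429474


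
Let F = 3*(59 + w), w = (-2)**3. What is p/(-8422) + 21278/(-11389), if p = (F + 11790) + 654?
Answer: -322670549/95918158 ≈ -3.3640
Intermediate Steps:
w = -8
F = 153 (F = 3*(59 - 8) = 3*51 = 153)
p = 12597 (p = (153 + 11790) + 654 = 11943 + 654 = 12597)
p/(-8422) + 21278/(-11389) = 12597/(-8422) + 21278/(-11389) = 12597*(-1/8422) + 21278*(-1/11389) = -12597/8422 - 21278/11389 = -322670549/95918158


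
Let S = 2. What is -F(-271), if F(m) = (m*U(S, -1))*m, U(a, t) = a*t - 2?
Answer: 293764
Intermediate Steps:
U(a, t) = -2 + a*t
F(m) = -4*m² (F(m) = (m*(-2 + 2*(-1)))*m = (m*(-2 - 2))*m = (m*(-4))*m = (-4*m)*m = -4*m²)
-F(-271) = -(-4)*(-271)² = -(-4)*73441 = -1*(-293764) = 293764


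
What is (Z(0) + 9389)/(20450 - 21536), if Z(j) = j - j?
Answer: -9389/1086 ≈ -8.6455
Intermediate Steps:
Z(j) = 0
(Z(0) + 9389)/(20450 - 21536) = (0 + 9389)/(20450 - 21536) = 9389/(-1086) = 9389*(-1/1086) = -9389/1086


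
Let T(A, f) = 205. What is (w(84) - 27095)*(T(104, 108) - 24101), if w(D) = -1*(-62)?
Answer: 645980568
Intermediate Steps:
w(D) = 62
(w(84) - 27095)*(T(104, 108) - 24101) = (62 - 27095)*(205 - 24101) = -27033*(-23896) = 645980568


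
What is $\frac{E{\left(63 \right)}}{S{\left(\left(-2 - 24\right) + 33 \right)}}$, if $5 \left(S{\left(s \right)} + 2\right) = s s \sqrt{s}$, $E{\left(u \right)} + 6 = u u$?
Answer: $\frac{66050}{5569} + \frac{323645 \sqrt{7}}{5569} \approx 165.62$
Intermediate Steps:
$E{\left(u \right)} = -6 + u^{2}$ ($E{\left(u \right)} = -6 + u u = -6 + u^{2}$)
$S{\left(s \right)} = -2 + \frac{s^{\frac{5}{2}}}{5}$ ($S{\left(s \right)} = -2 + \frac{s s \sqrt{s}}{5} = -2 + \frac{s^{2} \sqrt{s}}{5} = -2 + \frac{s^{\frac{5}{2}}}{5}$)
$\frac{E{\left(63 \right)}}{S{\left(\left(-2 - 24\right) + 33 \right)}} = \frac{-6 + 63^{2}}{-2 + \frac{\left(\left(-2 - 24\right) + 33\right)^{\frac{5}{2}}}{5}} = \frac{-6 + 3969}{-2 + \frac{\left(-26 + 33\right)^{\frac{5}{2}}}{5}} = \frac{3963}{-2 + \frac{7^{\frac{5}{2}}}{5}} = \frac{3963}{-2 + \frac{49 \sqrt{7}}{5}}$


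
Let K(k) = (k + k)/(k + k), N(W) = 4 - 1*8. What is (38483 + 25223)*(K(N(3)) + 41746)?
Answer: 2659534382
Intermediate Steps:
N(W) = -4 (N(W) = 4 - 8 = -4)
K(k) = 1 (K(k) = (2*k)/((2*k)) = (2*k)*(1/(2*k)) = 1)
(38483 + 25223)*(K(N(3)) + 41746) = (38483 + 25223)*(1 + 41746) = 63706*41747 = 2659534382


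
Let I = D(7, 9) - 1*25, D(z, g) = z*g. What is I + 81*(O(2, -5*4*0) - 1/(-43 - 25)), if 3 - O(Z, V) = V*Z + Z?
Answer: 8173/68 ≈ 120.19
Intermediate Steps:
D(z, g) = g*z
O(Z, V) = 3 - Z - V*Z (O(Z, V) = 3 - (V*Z + Z) = 3 - (Z + V*Z) = 3 + (-Z - V*Z) = 3 - Z - V*Z)
I = 38 (I = 9*7 - 1*25 = 63 - 25 = 38)
I + 81*(O(2, -5*4*0) - 1/(-43 - 25)) = 38 + 81*((3 - 1*2 - 1*-5*4*0*2) - 1/(-43 - 25)) = 38 + 81*((3 - 2 - 1*(-20*0)*2) - 1/(-68)) = 38 + 81*((3 - 2 - 1*0*2) - 1*(-1/68)) = 38 + 81*((3 - 2 + 0) + 1/68) = 38 + 81*(1 + 1/68) = 38 + 81*(69/68) = 38 + 5589/68 = 8173/68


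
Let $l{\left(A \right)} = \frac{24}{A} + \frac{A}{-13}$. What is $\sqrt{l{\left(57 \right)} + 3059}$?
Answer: $\frac{\sqrt{186384718}}{247} \approx 55.272$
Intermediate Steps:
$l{\left(A \right)} = \frac{24}{A} - \frac{A}{13}$ ($l{\left(A \right)} = \frac{24}{A} + A \left(- \frac{1}{13}\right) = \frac{24}{A} - \frac{A}{13}$)
$\sqrt{l{\left(57 \right)} + 3059} = \sqrt{\left(\frac{24}{57} - \frac{57}{13}\right) + 3059} = \sqrt{\left(24 \cdot \frac{1}{57} - \frac{57}{13}\right) + 3059} = \sqrt{\left(\frac{8}{19} - \frac{57}{13}\right) + 3059} = \sqrt{- \frac{979}{247} + 3059} = \sqrt{\frac{754594}{247}} = \frac{\sqrt{186384718}}{247}$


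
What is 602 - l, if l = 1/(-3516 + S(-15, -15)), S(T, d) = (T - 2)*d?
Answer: 1963123/3261 ≈ 602.00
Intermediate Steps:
S(T, d) = d*(-2 + T) (S(T, d) = (-2 + T)*d = d*(-2 + T))
l = -1/3261 (l = 1/(-3516 - 15*(-2 - 15)) = 1/(-3516 - 15*(-17)) = 1/(-3516 + 255) = 1/(-3261) = -1/3261 ≈ -0.00030665)
602 - l = 602 - 1*(-1/3261) = 602 + 1/3261 = 1963123/3261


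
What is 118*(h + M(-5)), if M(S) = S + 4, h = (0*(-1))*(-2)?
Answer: -118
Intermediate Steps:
h = 0 (h = 0*(-2) = 0)
M(S) = 4 + S
118*(h + M(-5)) = 118*(0 + (4 - 5)) = 118*(0 - 1) = 118*(-1) = -118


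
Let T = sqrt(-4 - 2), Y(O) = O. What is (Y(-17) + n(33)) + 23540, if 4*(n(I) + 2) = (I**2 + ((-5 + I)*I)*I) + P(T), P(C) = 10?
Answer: 125675/4 ≈ 31419.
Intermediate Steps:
T = I*sqrt(6) (T = sqrt(-6) = I*sqrt(6) ≈ 2.4495*I)
n(I) = 1/2 + I**2/4 + I**2*(-5 + I)/4 (n(I) = -2 + ((I**2 + ((-5 + I)*I)*I) + 10)/4 = -2 + ((I**2 + (I*(-5 + I))*I) + 10)/4 = -2 + ((I**2 + I**2*(-5 + I)) + 10)/4 = -2 + (10 + I**2 + I**2*(-5 + I))/4 = -2 + (5/2 + I**2/4 + I**2*(-5 + I)/4) = 1/2 + I**2/4 + I**2*(-5 + I)/4)
(Y(-17) + n(33)) + 23540 = (-17 + (1/2 - 1*33**2 + (1/4)*33**3)) + 23540 = (-17 + (1/2 - 1*1089 + (1/4)*35937)) + 23540 = (-17 + (1/2 - 1089 + 35937/4)) + 23540 = (-17 + 31583/4) + 23540 = 31515/4 + 23540 = 125675/4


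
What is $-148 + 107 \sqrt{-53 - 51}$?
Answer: $-148 + 214 i \sqrt{26} \approx -148.0 + 1091.2 i$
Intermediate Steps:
$-148 + 107 \sqrt{-53 - 51} = -148 + 107 \sqrt{-104} = -148 + 107 \cdot 2 i \sqrt{26} = -148 + 214 i \sqrt{26}$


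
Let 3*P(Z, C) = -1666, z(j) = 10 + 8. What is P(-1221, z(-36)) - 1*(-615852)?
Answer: 1845890/3 ≈ 6.1530e+5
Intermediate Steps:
z(j) = 18
P(Z, C) = -1666/3 (P(Z, C) = (⅓)*(-1666) = -1666/3)
P(-1221, z(-36)) - 1*(-615852) = -1666/3 - 1*(-615852) = -1666/3 + 615852 = 1845890/3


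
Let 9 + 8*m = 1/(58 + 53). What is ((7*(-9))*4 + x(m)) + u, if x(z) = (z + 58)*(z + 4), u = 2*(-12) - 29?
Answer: -27878399/197136 ≈ -141.42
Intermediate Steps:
u = -53 (u = -24 - 29 = -53)
m = -499/444 (m = -9/8 + 1/(8*(58 + 53)) = -9/8 + (⅛)/111 = -9/8 + (⅛)*(1/111) = -9/8 + 1/888 = -499/444 ≈ -1.1239)
x(z) = (4 + z)*(58 + z) (x(z) = (58 + z)*(4 + z) = (4 + z)*(58 + z))
((7*(-9))*4 + x(m)) + u = ((7*(-9))*4 + (232 + (-499/444)² + 62*(-499/444))) - 53 = (-63*4 + (232 + 249001/197136 - 15469/222)) - 53 = (-252 + 32248081/197136) - 53 = -17430191/197136 - 53 = -27878399/197136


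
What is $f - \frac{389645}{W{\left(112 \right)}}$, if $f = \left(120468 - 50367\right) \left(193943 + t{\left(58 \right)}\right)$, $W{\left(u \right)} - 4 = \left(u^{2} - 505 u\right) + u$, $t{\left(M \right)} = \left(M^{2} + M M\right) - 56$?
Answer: $\frac{123475880447629}{8780} \approx 1.4063 \cdot 10^{10}$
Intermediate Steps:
$t{\left(M \right)} = -56 + 2 M^{2}$ ($t{\left(M \right)} = \left(M^{2} + M^{2}\right) - 56 = 2 M^{2} - 56 = -56 + 2 M^{2}$)
$W{\left(u \right)} = 4 + u^{2} - 504 u$ ($W{\left(u \right)} = 4 + \left(\left(u^{2} - 505 u\right) + u\right) = 4 + \left(u^{2} - 504 u\right) = 4 + u^{2} - 504 u$)
$f = 14063312115$ ($f = \left(120468 - 50367\right) \left(193943 - \left(56 - 2 \cdot 58^{2}\right)\right) = 70101 \left(193943 + \left(-56 + 2 \cdot 3364\right)\right) = 70101 \left(193943 + \left(-56 + 6728\right)\right) = 70101 \left(193943 + 6672\right) = 70101 \cdot 200615 = 14063312115$)
$f - \frac{389645}{W{\left(112 \right)}} = 14063312115 - \frac{389645}{4 + 112^{2} - 56448} = 14063312115 - \frac{389645}{4 + 12544 - 56448} = 14063312115 - \frac{389645}{-43900} = 14063312115 - - \frac{77929}{8780} = 14063312115 + \frac{77929}{8780} = \frac{123475880447629}{8780}$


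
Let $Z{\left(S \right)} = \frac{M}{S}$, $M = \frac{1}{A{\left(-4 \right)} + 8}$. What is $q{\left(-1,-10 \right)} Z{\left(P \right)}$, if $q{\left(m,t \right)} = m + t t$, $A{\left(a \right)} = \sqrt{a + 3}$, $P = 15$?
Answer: $\frac{264}{325} - \frac{33 i}{325} \approx 0.81231 - 0.10154 i$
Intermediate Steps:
$A{\left(a \right)} = \sqrt{3 + a}$
$q{\left(m,t \right)} = m + t^{2}$
$M = \frac{8 - i}{65}$ ($M = \frac{1}{\sqrt{3 - 4} + 8} = \frac{1}{\sqrt{-1} + 8} = \frac{1}{i + 8} = \frac{1}{8 + i} = \frac{8 - i}{65} \approx 0.12308 - 0.015385 i$)
$Z{\left(S \right)} = \frac{\frac{8}{65} - \frac{i}{65}}{S}$
$q{\left(-1,-10 \right)} Z{\left(P \right)} = \left(-1 + \left(-10\right)^{2}\right) \frac{8 - i}{65 \cdot 15} = \left(-1 + 100\right) \frac{1}{65} \cdot \frac{1}{15} \left(8 - i\right) = 99 \left(\frac{8}{975} - \frac{i}{975}\right) = \frac{264}{325} - \frac{33 i}{325}$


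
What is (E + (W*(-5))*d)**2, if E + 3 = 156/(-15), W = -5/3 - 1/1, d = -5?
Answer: 1442401/225 ≈ 6410.7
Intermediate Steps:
W = -8/3 (W = -5*1/3 - 1*1 = -5/3 - 1 = -8/3 ≈ -2.6667)
E = -67/5 (E = -3 + 156/(-15) = -3 + 156*(-1/15) = -3 - 52/5 = -67/5 ≈ -13.400)
(E + (W*(-5))*d)**2 = (-67/5 - 8/3*(-5)*(-5))**2 = (-67/5 + (40/3)*(-5))**2 = (-67/5 - 200/3)**2 = (-1201/15)**2 = 1442401/225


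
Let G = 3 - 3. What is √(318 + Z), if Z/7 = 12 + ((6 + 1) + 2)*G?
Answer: √402 ≈ 20.050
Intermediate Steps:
G = 0
Z = 84 (Z = 7*(12 + ((6 + 1) + 2)*0) = 7*(12 + (7 + 2)*0) = 7*(12 + 9*0) = 7*(12 + 0) = 7*12 = 84)
√(318 + Z) = √(318 + 84) = √402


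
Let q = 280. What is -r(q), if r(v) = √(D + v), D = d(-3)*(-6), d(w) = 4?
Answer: -16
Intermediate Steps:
D = -24 (D = 4*(-6) = -24)
r(v) = √(-24 + v)
-r(q) = -√(-24 + 280) = -√256 = -1*16 = -16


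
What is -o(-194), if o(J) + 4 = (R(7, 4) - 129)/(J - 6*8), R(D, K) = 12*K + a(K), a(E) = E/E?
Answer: 444/121 ≈ 3.6694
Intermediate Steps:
a(E) = 1
R(D, K) = 1 + 12*K (R(D, K) = 12*K + 1 = 1 + 12*K)
o(J) = -4 - 80/(-48 + J) (o(J) = -4 + ((1 + 12*4) - 129)/(J - 6*8) = -4 + ((1 + 48) - 129)/(J - 48) = -4 + (49 - 129)/(-48 + J) = -4 - 80/(-48 + J))
-o(-194) = -4*(28 - 1*(-194))/(-48 - 194) = -4*(28 + 194)/(-242) = -4*(-1)*222/242 = -1*(-444/121) = 444/121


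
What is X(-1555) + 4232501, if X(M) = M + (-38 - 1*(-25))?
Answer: 4230933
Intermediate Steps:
X(M) = -13 + M (X(M) = M + (-38 + 25) = M - 13 = -13 + M)
X(-1555) + 4232501 = (-13 - 1555) + 4232501 = -1568 + 4232501 = 4230933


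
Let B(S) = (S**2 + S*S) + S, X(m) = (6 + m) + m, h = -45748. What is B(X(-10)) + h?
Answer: -45370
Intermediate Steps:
X(m) = 6 + 2*m
B(S) = S + 2*S**2 (B(S) = (S**2 + S**2) + S = 2*S**2 + S = S + 2*S**2)
B(X(-10)) + h = (6 + 2*(-10))*(1 + 2*(6 + 2*(-10))) - 45748 = (6 - 20)*(1 + 2*(6 - 20)) - 45748 = -14*(1 + 2*(-14)) - 45748 = -14*(1 - 28) - 45748 = -14*(-27) - 45748 = 378 - 45748 = -45370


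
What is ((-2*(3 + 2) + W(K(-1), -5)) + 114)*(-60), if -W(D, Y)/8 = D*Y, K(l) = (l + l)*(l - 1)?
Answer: -15840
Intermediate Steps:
K(l) = 2*l*(-1 + l) (K(l) = (2*l)*(-1 + l) = 2*l*(-1 + l))
W(D, Y) = -8*D*Y
((-2*(3 + 2) + W(K(-1), -5)) + 114)*(-60) = ((-2*(3 + 2) - 8*2*(-1)*(-1 - 1)*(-5)) + 114)*(-60) = ((-2*5 - 8*2*(-1)*(-2)*(-5)) + 114)*(-60) = ((-10 - 8*4*(-5)) + 114)*(-60) = ((-10 + 160) + 114)*(-60) = (150 + 114)*(-60) = 264*(-60) = -15840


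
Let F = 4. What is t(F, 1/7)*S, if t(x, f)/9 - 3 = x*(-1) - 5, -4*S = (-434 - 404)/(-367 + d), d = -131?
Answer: 3771/166 ≈ 22.717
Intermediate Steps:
S = -419/996 (S = -(-434 - 404)/(4*(-367 - 131)) = -(-419)/(2*(-498)) = -(-419)*(-1)/(2*498) = -1/4*419/249 = -419/996 ≈ -0.42068)
t(x, f) = -18 - 9*x (t(x, f) = 27 + 9*(x*(-1) - 5) = 27 + 9*(-x - 5) = 27 + 9*(-5 - x) = 27 + (-45 - 9*x) = -18 - 9*x)
t(F, 1/7)*S = (-18 - 9*4)*(-419/996) = (-18 - 36)*(-419/996) = -54*(-419/996) = 3771/166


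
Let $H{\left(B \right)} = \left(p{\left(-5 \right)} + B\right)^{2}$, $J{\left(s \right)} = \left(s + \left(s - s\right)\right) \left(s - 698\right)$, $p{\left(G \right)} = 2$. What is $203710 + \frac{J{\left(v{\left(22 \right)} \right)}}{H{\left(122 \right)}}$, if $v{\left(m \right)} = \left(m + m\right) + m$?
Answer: $\frac{195762703}{961} \approx 2.0371 \cdot 10^{5}$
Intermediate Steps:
$v{\left(m \right)} = 3 m$ ($v{\left(m \right)} = 2 m + m = 3 m$)
$J{\left(s \right)} = s \left(-698 + s\right)$ ($J{\left(s \right)} = \left(s + 0\right) \left(-698 + s\right) = s \left(-698 + s\right)$)
$H{\left(B \right)} = \left(2 + B\right)^{2}$
$203710 + \frac{J{\left(v{\left(22 \right)} \right)}}{H{\left(122 \right)}} = 203710 + \frac{3 \cdot 22 \left(-698 + 3 \cdot 22\right)}{\left(2 + 122\right)^{2}} = 203710 + \frac{66 \left(-698 + 66\right)}{124^{2}} = 203710 + \frac{66 \left(-632\right)}{15376} = 203710 - \frac{2607}{961} = \frac{195762703}{961}$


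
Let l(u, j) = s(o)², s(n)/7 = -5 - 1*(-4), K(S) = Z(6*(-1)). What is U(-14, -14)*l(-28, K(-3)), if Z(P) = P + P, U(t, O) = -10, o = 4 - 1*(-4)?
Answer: -490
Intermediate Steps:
o = 8 (o = 4 + 4 = 8)
Z(P) = 2*P
K(S) = -12 (K(S) = 2*(6*(-1)) = 2*(-6) = -12)
s(n) = -7 (s(n) = 7*(-5 - 1*(-4)) = 7*(-5 + 4) = 7*(-1) = -7)
l(u, j) = 49 (l(u, j) = (-7)² = 49)
U(-14, -14)*l(-28, K(-3)) = -10*49 = -490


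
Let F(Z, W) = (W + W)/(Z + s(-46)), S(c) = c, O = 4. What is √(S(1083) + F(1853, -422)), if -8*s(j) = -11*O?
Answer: √1661838899/1239 ≈ 32.902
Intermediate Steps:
s(j) = 11/2 (s(j) = -(-11)*4/8 = -⅛*(-44) = 11/2)
F(Z, W) = 2*W/(11/2 + Z) (F(Z, W) = (W + W)/(Z + 11/2) = (2*W)/(11/2 + Z) = 2*W/(11/2 + Z))
√(S(1083) + F(1853, -422)) = √(1083 + 4*(-422)/(11 + 2*1853)) = √(1083 + 4*(-422)/(11 + 3706)) = √(1083 + 4*(-422)/3717) = √(1083 + 4*(-422)*(1/3717)) = √(1083 - 1688/3717) = √(4023823/3717) = √1661838899/1239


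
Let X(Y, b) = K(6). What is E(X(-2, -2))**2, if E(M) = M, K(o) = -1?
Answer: 1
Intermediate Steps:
X(Y, b) = -1
E(X(-2, -2))**2 = (-1)**2 = 1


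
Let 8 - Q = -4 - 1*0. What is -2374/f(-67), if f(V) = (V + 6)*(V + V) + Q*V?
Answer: -1187/3685 ≈ -0.32212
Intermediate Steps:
Q = 12 (Q = 8 - (-4 - 1*0) = 8 - (-4 + 0) = 8 - 1*(-4) = 8 + 4 = 12)
f(V) = 12*V + 2*V*(6 + V) (f(V) = (V + 6)*(V + V) + 12*V = (6 + V)*(2*V) + 12*V = 2*V*(6 + V) + 12*V = 12*V + 2*V*(6 + V))
-2374/f(-67) = -2374*(-1/(134*(12 - 67))) = -2374/(2*(-67)*(-55)) = -2374/7370 = -2374*1/7370 = -1187/3685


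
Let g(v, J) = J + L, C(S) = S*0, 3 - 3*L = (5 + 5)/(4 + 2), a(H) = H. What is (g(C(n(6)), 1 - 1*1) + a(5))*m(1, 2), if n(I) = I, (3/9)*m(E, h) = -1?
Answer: -49/3 ≈ -16.333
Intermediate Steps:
m(E, h) = -3 (m(E, h) = 3*(-1) = -3)
L = 4/9 (L = 1 - (5 + 5)/(3*(4 + 2)) = 1 - 10/(3*6) = 1 - ⅓*5/3 = 1 - 5/9 = 4/9 ≈ 0.44444)
C(S) = 0
g(v, J) = 4/9 + J (g(v, J) = J + 4/9 = 4/9 + J)
(g(C(n(6)), 1 - 1*1) + a(5))*m(1, 2) = ((4/9 + (1 - 1*1)) + 5)*(-3) = ((4/9 + (1 - 1)) + 5)*(-3) = ((4/9 + 0) + 5)*(-3) = (4/9 + 5)*(-3) = (49/9)*(-3) = -49/3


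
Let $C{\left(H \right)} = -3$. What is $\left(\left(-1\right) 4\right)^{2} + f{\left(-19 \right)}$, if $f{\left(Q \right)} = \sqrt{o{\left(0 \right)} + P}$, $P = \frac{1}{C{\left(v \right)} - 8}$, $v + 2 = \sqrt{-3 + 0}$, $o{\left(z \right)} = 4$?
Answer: $16 + \frac{\sqrt{473}}{11} \approx 17.977$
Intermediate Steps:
$v = -2 + i \sqrt{3}$ ($v = -2 + \sqrt{-3 + 0} = -2 + \sqrt{-3} = -2 + i \sqrt{3} \approx -2.0 + 1.732 i$)
$P = - \frac{1}{11}$ ($P = \frac{1}{-3 - 8} = \frac{1}{-11} = - \frac{1}{11} \approx -0.090909$)
$f{\left(Q \right)} = \frac{\sqrt{473}}{11}$ ($f{\left(Q \right)} = \sqrt{4 - \frac{1}{11}} = \sqrt{\frac{43}{11}} = \frac{\sqrt{473}}{11}$)
$\left(\left(-1\right) 4\right)^{2} + f{\left(-19 \right)} = \left(\left(-1\right) 4\right)^{2} + \frac{\sqrt{473}}{11} = \left(-4\right)^{2} + \frac{\sqrt{473}}{11} = 16 + \frac{\sqrt{473}}{11}$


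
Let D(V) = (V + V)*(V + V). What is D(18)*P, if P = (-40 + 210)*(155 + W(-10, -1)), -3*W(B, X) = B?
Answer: 34884000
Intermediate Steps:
W(B, X) = -B/3
D(V) = 4*V**2 (D(V) = (2*V)*(2*V) = 4*V**2)
P = 80750/3 (P = (-40 + 210)*(155 - 1/3*(-10)) = 170*(155 + 10/3) = 170*(475/3) = 80750/3 ≈ 26917.)
D(18)*P = (4*18**2)*(80750/3) = (4*324)*(80750/3) = 1296*(80750/3) = 34884000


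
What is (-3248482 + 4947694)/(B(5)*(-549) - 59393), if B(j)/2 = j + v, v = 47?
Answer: -1699212/116489 ≈ -14.587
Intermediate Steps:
B(j) = 94 + 2*j (B(j) = 2*(j + 47) = 2*(47 + j) = 94 + 2*j)
(-3248482 + 4947694)/(B(5)*(-549) - 59393) = (-3248482 + 4947694)/((94 + 2*5)*(-549) - 59393) = 1699212/((94 + 10)*(-549) - 59393) = 1699212/(104*(-549) - 59393) = 1699212/(-57096 - 59393) = 1699212/(-116489) = 1699212*(-1/116489) = -1699212/116489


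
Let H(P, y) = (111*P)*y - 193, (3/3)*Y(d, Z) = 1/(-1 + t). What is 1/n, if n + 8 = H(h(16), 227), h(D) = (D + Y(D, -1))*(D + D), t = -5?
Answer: 1/12766279 ≈ 7.8331e-8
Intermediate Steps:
Y(d, Z) = -⅙ (Y(d, Z) = 1/(-1 - 5) = 1/(-6) = -⅙)
h(D) = 2*D*(-⅙ + D) (h(D) = (D - ⅙)*(D + D) = (-⅙ + D)*(2*D) = 2*D*(-⅙ + D))
H(P, y) = -193 + 111*P*y (H(P, y) = 111*P*y - 193 = -193 + 111*P*y)
n = 12766279 (n = -8 + (-193 + 111*((⅓)*16*(-1 + 6*16))*227) = -8 + (-193 + 111*((⅓)*16*(-1 + 96))*227) = -8 + (-193 + 111*((⅓)*16*95)*227) = -8 + (-193 + 111*(1520/3)*227) = -8 + (-193 + 12766480) = -8 + 12766287 = 12766279)
1/n = 1/12766279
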